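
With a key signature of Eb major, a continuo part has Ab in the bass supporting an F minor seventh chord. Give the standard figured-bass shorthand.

Ab is the third of F minor seventh, so the chord is in first inversion.
A seventh chord in first inversion is figured 6/5/3, conventionally abbreviated 6/5.

6/5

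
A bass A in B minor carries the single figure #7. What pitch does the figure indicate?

Counting 6 letter steps above A lands on G; in B minor, that letter is G.
The #7 figure raises it a semitone, giving G#.

G#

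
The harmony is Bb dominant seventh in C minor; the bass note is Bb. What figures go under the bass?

7

Bb is the root of Bb dominant seventh, so the chord is in root position.
A seventh chord in root position is figured 7/5/3, conventionally abbreviated 7.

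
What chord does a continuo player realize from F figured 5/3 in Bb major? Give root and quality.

F major

The figures 5/3 indicate a triad in root position.
In root position the bass is the root, so the root is F.
The chord tones are F, A, C, giving F major.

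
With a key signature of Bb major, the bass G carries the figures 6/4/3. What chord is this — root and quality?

C minor seventh

The figures 6/4/3 indicate a seventh chord in second inversion.
In second inversion the root lies a fourth above the bass: a fourth above G in Bb major is C.
The chord tones are G, Bb, C, Eb, giving C minor seventh.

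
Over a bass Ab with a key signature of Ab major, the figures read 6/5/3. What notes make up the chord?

Ab, C, Eb, F

A third above Ab in this key is C.
A fifth above Ab in this key is Eb.
A sixth above Ab in this key is F.
Together with the bass Ab, this spells F minor seventh in first inversion.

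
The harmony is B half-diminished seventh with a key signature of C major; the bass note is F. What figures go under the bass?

F is the fifth of B half-diminished seventh, so the chord is in second inversion.
A seventh chord in second inversion is figured 6/4/3, conventionally abbreviated 4/3.

4/3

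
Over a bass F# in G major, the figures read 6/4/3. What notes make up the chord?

F#, A, B, D

A third above F# in this key is A.
A fourth above F# in this key is B.
A sixth above F# in this key is D.
Together with the bass F#, this spells B minor seventh in second inversion.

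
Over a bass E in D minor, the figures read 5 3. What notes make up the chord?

A third above E in this key is G.
A fifth above E in this key is Bb.
Together with the bass E, this spells E diminished in root position.

E, G, Bb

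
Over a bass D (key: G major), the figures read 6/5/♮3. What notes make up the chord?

A third above D in this key is F#, made natural (F) by the ♮ figure.
A fifth above D in this key is A.
A sixth above D in this key is B.
Together with the bass D, this spells B half-diminished seventh in first inversion.

D, F, A, B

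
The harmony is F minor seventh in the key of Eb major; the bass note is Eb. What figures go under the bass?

Eb is the seventh of F minor seventh, so the chord is in third inversion.
A seventh chord in third inversion is figured 6/4/2, conventionally abbreviated 4/2.

4/2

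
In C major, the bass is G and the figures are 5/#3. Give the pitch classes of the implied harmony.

A third above G in this key is B, raised to B# by the sharp.
A fifth above G in this key is D.

G, B#, D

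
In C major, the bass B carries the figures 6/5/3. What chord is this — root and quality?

G dominant seventh

The figures 6/5/3 indicate a seventh chord in first inversion.
In first inversion the root lies a sixth above the bass: a sixth above B in C major is G.
The chord tones are B, D, F, G, giving G dominant seventh.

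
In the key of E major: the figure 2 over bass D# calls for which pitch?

E

Counting 1 letter step above D# lands on E; in E major, that letter is E.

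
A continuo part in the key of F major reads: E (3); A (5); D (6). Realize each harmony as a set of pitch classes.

E (5/3): E, G, Bb.
A (5/3): A, C, E.
D (6/3): D, F, Bb.

E, G, Bb | A, C, E | D, F, Bb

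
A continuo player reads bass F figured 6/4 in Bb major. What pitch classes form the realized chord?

A fourth above F in this key is Bb.
A sixth above F in this key is D.
Together with the bass F, this spells Bb major in second inversion.

F, Bb, D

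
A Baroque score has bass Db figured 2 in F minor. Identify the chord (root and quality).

Eb dominant seventh

The figures 2 indicate a seventh chord in third inversion.
In third inversion the root lies a second above the bass: a second above Db in F minor is Eb.
The chord tones are Db, Eb, G, Bb, giving Eb dominant seventh.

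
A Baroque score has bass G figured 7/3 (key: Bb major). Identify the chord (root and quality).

G minor seventh

The figures 7/3 indicate a seventh chord in root position.
In root position the bass is the root, so the root is G.
The chord tones are G, Bb, D, F, giving G minor seventh.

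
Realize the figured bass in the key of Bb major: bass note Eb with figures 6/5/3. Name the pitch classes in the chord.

Eb, G, Bb, C

A third above Eb in this key is G.
A fifth above Eb in this key is Bb.
A sixth above Eb in this key is C.
Together with the bass Eb, this spells C minor seventh in first inversion.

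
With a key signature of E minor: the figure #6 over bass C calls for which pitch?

Counting 5 letter steps above C lands on A; in E minor, that letter is A.
The #6 figure raises it a semitone, giving A#.

A#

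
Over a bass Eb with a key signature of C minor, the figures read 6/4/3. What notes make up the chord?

Eb, G, Ab, C

A third above Eb in this key is G.
A fourth above Eb in this key is Ab.
A sixth above Eb in this key is C.
Together with the bass Eb, this spells Ab major seventh in second inversion.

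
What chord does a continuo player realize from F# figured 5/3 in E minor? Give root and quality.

The figures 5/3 indicate a triad in root position.
In root position the bass is the root, so the root is F#.
The chord tones are F#, A, C, giving F# diminished.

F# diminished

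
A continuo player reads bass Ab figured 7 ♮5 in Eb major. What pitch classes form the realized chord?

Ab, C, E, G

The written figures 7 ♮5 are shorthand for 7/5/3: the 3 is implied.
A third above Ab in this key is C.
A fifth above Ab in this key is Eb, made natural (E) by the ♮ figure.
A seventh above Ab in this key is G.
Together with the bass Ab, this spells Ab augmented major seventh in root position.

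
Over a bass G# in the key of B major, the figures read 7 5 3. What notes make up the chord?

G#, B, D#, F#

A third above G# in this key is B.
A fifth above G# in this key is D#.
A seventh above G# in this key is F#.
Together with the bass G#, this spells G# minor seventh in root position.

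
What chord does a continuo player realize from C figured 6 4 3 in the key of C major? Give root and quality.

F major seventh

The figures 6 4 3 indicate a seventh chord in second inversion.
In second inversion the root lies a fourth above the bass: a fourth above C in C major is F.
The chord tones are C, E, F, A, giving F major seventh.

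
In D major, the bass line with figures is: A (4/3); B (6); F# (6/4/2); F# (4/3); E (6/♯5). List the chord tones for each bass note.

A, C#, D, F# | B, D, G | F#, G, B, D | F#, A, B, D | E, G, B#, C#

A (6/4/3): A, C#, D, F#.
B (6/3): B, D, G.
F# (6/4/2): F#, G, B, D.
F# (6/4/3): F#, A, B, D.
E (6/#5/3): E, G, B#, C#.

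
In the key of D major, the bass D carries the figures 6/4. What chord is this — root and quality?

G major

The figures 6/4 indicate a triad in second inversion.
In second inversion the root lies a fourth above the bass: a fourth above D in D major is G.
The chord tones are D, G, B, giving G major.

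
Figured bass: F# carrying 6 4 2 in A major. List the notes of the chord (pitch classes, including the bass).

A second above F# in this key is G#.
A fourth above F# in this key is B.
A sixth above F# in this key is D.
Together with the bass F#, this spells G# half-diminished seventh in third inversion.

F#, G#, B, D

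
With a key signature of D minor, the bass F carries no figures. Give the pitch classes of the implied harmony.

An unfigured bass implies 5/3.
A third above F in this key is A.
A fifth above F in this key is C.
Together with the bass F, this spells F major in root position.

F, A, C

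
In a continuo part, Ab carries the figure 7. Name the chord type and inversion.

7 is shorthand for 7/5/3.
Intervals of 7/5/3 above the bass form a seventh chord; the bass is the root, so this is root position.

seventh chord, root position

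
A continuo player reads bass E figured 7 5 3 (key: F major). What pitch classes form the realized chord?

E, G, Bb, D

A third above E in this key is G.
A fifth above E in this key is Bb.
A seventh above E in this key is D.
Together with the bass E, this spells E half-diminished seventh in root position.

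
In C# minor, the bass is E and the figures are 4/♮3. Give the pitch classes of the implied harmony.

The written figures 4/♮3 are shorthand for 6/4/3: the 6 is implied.
A third above E in this key is G#, made natural (G) by the ♮ figure.
A fourth above E in this key is A.
A sixth above E in this key is C#.
Together with the bass E, this spells A dominant seventh in second inversion.

E, G, A, C#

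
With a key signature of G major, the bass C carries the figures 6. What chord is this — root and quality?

The figures 6 indicate a triad in first inversion.
In first inversion the root lies a sixth above the bass: a sixth above C in G major is A.
The chord tones are C, E, A, giving A minor.

A minor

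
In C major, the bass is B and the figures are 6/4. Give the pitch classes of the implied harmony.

A fourth above B in this key is E.
A sixth above B in this key is G.
Together with the bass B, this spells E minor in second inversion.

B, E, G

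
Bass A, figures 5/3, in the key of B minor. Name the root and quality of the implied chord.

The figures 5/3 indicate a triad in root position.
In root position the bass is the root, so the root is A.
The chord tones are A, C#, E, giving A major.

A major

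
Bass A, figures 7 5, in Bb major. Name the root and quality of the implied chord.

A half-diminished seventh

The figures 7 5 indicate a seventh chord in root position.
In root position the bass is the root, so the root is A.
The chord tones are A, C, Eb, G, giving A half-diminished seventh.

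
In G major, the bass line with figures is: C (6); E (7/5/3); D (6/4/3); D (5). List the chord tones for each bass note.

C (6/3): C, E, A.
E (7/5/3): E, G, B, D.
D (6/4/3): D, F#, G, B.
D (5/3): D, F#, A.

C, E, A | E, G, B, D | D, F#, G, B | D, F#, A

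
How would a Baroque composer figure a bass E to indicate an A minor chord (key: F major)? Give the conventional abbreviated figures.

6/4

E is the fifth of A minor, so the chord is in second inversion.
A triad in second inversion is figured 6/4, conventionally abbreviated 6/4.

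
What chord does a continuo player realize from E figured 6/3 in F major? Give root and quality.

The figures 6/3 indicate a triad in first inversion.
In first inversion the root lies a sixth above the bass: a sixth above E in F major is C.
The chord tones are E, G, C, giving C major.

C major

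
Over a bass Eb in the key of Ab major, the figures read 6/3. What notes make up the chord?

A third above Eb in this key is G.
A sixth above Eb in this key is C.
Together with the bass Eb, this spells C minor in first inversion.

Eb, G, C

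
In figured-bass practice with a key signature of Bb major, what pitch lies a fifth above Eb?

Bb

Counting 4 letter steps above Eb lands on B; in Bb major, that letter is Bb.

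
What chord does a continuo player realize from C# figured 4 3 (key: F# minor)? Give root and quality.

F# minor seventh

The figures 4 3 indicate a seventh chord in second inversion.
In second inversion the root lies a fourth above the bass: a fourth above C# in F# minor is F#.
The chord tones are C#, E, F#, A, giving F# minor seventh.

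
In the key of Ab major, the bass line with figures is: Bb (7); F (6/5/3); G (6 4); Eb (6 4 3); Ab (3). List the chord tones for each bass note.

Bb, Db, F, Ab | F, Ab, C, Db | G, C, Eb | Eb, G, Ab, C | Ab, C, Eb

Bb (7/5/3): Bb, Db, F, Ab.
F (6/5/3): F, Ab, C, Db.
G (6/4): G, C, Eb.
Eb (6/4/3): Eb, G, Ab, C.
Ab (5/3): Ab, C, Eb.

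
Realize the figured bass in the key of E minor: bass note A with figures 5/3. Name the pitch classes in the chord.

A third above A in this key is C.
A fifth above A in this key is E.
Together with the bass A, this spells A minor in root position.

A, C, E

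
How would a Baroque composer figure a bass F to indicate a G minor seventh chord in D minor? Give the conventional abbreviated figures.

4/2

F is the seventh of G minor seventh, so the chord is in third inversion.
A seventh chord in third inversion is figured 6/4/2, conventionally abbreviated 4/2.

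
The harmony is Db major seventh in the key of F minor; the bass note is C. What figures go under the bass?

C is the seventh of Db major seventh, so the chord is in third inversion.
A seventh chord in third inversion is figured 6/4/2, conventionally abbreviated 4/2.

4/2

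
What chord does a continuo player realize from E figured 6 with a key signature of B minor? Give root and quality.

C# diminished

The figures 6 indicate a triad in first inversion.
In first inversion the root lies a sixth above the bass: a sixth above E in B minor is C#.
The chord tones are E, G, C#, giving C# diminished.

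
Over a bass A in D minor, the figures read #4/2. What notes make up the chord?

A, Bb, D#, F

The written figures #4/2 are shorthand for 6/4/2: the 6 is implied.
A second above A in this key is Bb.
A fourth above A in this key is D, raised to D# by the sharp.
A sixth above A in this key is F.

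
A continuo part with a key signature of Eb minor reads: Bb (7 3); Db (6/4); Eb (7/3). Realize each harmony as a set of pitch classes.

Bb (7/5/3): Bb, Db, F, Ab.
Db (6/4): Db, Gb, Bb.
Eb (7/5/3): Eb, Gb, Bb, Db.

Bb, Db, F, Ab | Db, Gb, Bb | Eb, Gb, Bb, Db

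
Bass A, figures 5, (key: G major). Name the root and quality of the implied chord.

The figures 5 indicate a triad in root position.
In root position the bass is the root, so the root is A.
The chord tones are A, C, E, giving A minor.

A minor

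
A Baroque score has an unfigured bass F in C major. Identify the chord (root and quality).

F major

An unfigured bass indicates a triad in root position.
In root position the bass is the root, so the root is F.
The chord tones are F, A, C, giving F major.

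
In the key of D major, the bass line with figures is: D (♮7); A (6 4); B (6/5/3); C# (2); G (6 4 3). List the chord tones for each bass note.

D, F#, A, C | A, D, F# | B, D, F#, G | C#, D, F#, A | G, B, C#, E

D (♮7/5/3): D, F#, A, C.
A (6/4): A, D, F#.
B (6/5/3): B, D, F#, G.
C# (6/4/2): C#, D, F#, A.
G (6/4/3): G, B, C#, E.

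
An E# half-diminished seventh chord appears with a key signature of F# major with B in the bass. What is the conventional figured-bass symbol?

B is the fifth of E# half-diminished seventh, so the chord is in second inversion.
A seventh chord in second inversion is figured 6/4/3, conventionally abbreviated 4/3.

4/3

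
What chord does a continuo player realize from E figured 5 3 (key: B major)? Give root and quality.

The figures 5 3 indicate a triad in root position.
In root position the bass is the root, so the root is E.
The chord tones are E, G#, B, giving E major.

E major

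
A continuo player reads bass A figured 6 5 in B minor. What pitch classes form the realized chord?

The written figures 6 5 are shorthand for 6/5/3: the 3 is implied.
A third above A in this key is C#.
A fifth above A in this key is E.
A sixth above A in this key is F#.
Together with the bass A, this spells F# minor seventh in first inversion.

A, C#, E, F#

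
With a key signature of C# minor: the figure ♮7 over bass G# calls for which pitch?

F

Counting 6 letter steps above G# lands on F; in C# minor, that letter is F#.
The ♮7 figure makes it natural, giving F.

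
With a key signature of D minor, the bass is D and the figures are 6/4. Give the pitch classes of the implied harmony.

D, G, Bb

A fourth above D in this key is G.
A sixth above D in this key is Bb.
Together with the bass D, this spells G minor in second inversion.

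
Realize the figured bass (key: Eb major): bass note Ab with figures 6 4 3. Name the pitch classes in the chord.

A third above Ab in this key is C.
A fourth above Ab in this key is D.
A sixth above Ab in this key is F.
Together with the bass Ab, this spells D half-diminished seventh in second inversion.

Ab, C, D, F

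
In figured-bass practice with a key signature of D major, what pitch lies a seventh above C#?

B

Counting 6 letter steps above C# lands on B; in D major, that letter is B.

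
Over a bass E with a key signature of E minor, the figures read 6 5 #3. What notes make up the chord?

A third above E in this key is G, raised to G# by the sharp.
A fifth above E in this key is B.
A sixth above E in this key is C.
Together with the bass E, this spells C augmented major seventh in first inversion.

E, G#, B, C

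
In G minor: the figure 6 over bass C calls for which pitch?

Counting 5 letter steps above C lands on A; in G minor, that letter is A.

A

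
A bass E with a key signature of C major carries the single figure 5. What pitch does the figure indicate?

B

Counting 4 letter steps above E lands on B; in C major, that letter is B.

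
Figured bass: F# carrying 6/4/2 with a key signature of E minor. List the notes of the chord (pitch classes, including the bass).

F#, G, B, D

A second above F# in this key is G.
A fourth above F# in this key is B.
A sixth above F# in this key is D.
Together with the bass F#, this spells G major seventh in third inversion.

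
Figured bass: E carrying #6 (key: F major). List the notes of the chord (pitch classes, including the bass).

The written figures #6 are shorthand for 6/3: the 3 is implied.
A third above E in this key is G.
A sixth above E in this key is C, raised to C# by the sharp.
Together with the bass E, this spells C# diminished in first inversion.

E, G, C#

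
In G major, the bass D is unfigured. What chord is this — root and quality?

D major

An unfigured bass indicates a triad in root position.
In root position the bass is the root, so the root is D.
The chord tones are D, F#, A, giving D major.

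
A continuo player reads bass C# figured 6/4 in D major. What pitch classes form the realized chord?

A fourth above C# in this key is F#.
A sixth above C# in this key is A.
Together with the bass C#, this spells F# minor in second inversion.

C#, F#, A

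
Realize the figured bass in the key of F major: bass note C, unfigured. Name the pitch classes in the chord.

C, E, G

An unfigured bass implies 5/3.
A third above C in this key is E.
A fifth above C in this key is G.
Together with the bass C, this spells C major in root position.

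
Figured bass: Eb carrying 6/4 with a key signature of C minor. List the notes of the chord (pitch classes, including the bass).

A fourth above Eb in this key is Ab.
A sixth above Eb in this key is C.
Together with the bass Eb, this spells Ab major in second inversion.

Eb, Ab, C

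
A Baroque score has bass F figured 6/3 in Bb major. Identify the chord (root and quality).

D minor

The figures 6/3 indicate a triad in first inversion.
In first inversion the root lies a sixth above the bass: a sixth above F in Bb major is D.
The chord tones are F, A, D, giving D minor.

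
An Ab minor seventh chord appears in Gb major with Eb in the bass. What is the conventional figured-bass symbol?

Eb is the fifth of Ab minor seventh, so the chord is in second inversion.
A seventh chord in second inversion is figured 6/4/3, conventionally abbreviated 4/3.

4/3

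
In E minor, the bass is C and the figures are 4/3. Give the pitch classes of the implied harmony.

The written figures 4/3 are shorthand for 6/4/3: the 6 is implied.
A third above C in this key is E.
A fourth above C in this key is F#.
A sixth above C in this key is A.
Together with the bass C, this spells F# half-diminished seventh in second inversion.

C, E, F#, A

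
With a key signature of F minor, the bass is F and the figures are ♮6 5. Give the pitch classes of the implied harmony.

F, Ab, C, D

The written figures ♮6 5 are shorthand for 6/5/3: the 3 is implied.
A third above F in this key is Ab.
A fifth above F in this key is C.
A sixth above F in this key is Db, made natural (D) by the ♮ figure.
Together with the bass F, this spells D half-diminished seventh in first inversion.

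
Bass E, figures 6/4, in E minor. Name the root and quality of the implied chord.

The figures 6/4 indicate a triad in second inversion.
In second inversion the root lies a fourth above the bass: a fourth above E in E minor is A.
The chord tones are E, A, C, giving A minor.

A minor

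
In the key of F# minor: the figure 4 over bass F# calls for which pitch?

Counting 3 letter steps above F# lands on B; in F# minor, that letter is B.

B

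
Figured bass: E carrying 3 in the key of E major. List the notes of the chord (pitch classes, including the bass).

E, G#, B

The written figures 3 are shorthand for 5/3: the 5 is implied.
A third above E in this key is G#.
A fifth above E in this key is B.
Together with the bass E, this spells E major in root position.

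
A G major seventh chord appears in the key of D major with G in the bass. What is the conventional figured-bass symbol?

G is the root of G major seventh, so the chord is in root position.
A seventh chord in root position is figured 7/5/3, conventionally abbreviated 7.

7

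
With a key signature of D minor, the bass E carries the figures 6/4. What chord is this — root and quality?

A minor

The figures 6/4 indicate a triad in second inversion.
In second inversion the root lies a fourth above the bass: a fourth above E in D minor is A.
The chord tones are E, A, C, giving A minor.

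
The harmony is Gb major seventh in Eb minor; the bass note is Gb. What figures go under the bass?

7

Gb is the root of Gb major seventh, so the chord is in root position.
A seventh chord in root position is figured 7/5/3, conventionally abbreviated 7.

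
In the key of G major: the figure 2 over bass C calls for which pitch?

Counting 1 letter step above C lands on D; in G major, that letter is D.

D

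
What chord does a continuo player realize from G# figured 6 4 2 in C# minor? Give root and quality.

The figures 6 4 2 indicate a seventh chord in third inversion.
In third inversion the root lies a second above the bass: a second above G# in C# minor is A.
The chord tones are G#, A, C#, E, giving A major seventh.

A major seventh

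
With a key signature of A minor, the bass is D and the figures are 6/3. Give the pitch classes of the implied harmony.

D, F, B

A third above D in this key is F.
A sixth above D in this key is B.
Together with the bass D, this spells B diminished in first inversion.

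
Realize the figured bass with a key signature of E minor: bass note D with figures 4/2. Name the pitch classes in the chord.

D, E, G, B

The written figures 4/2 are shorthand for 6/4/2: the 6 is implied.
A second above D in this key is E.
A fourth above D in this key is G.
A sixth above D in this key is B.
Together with the bass D, this spells E minor seventh in third inversion.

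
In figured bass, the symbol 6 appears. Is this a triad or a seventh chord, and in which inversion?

triad, first inversion

6 is shorthand for 6/3.
Intervals of 6/3 above the bass form a triad; the bass is the third, so this is first inversion.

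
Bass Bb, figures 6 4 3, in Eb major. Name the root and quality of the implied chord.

Eb major seventh

The figures 6 4 3 indicate a seventh chord in second inversion.
In second inversion the root lies a fourth above the bass: a fourth above Bb in Eb major is Eb.
The chord tones are Bb, D, Eb, G, giving Eb major seventh.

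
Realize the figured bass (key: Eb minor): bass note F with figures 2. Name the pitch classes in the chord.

The written figures 2 are shorthand for 6/4/2: the 6/4 are implied.
A second above F in this key is Gb.
A fourth above F in this key is Bb.
A sixth above F in this key is Db.
Together with the bass F, this spells Gb major seventh in third inversion.

F, Gb, Bb, Db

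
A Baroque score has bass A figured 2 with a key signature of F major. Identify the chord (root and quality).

Bb major seventh

The figures 2 indicate a seventh chord in third inversion.
In third inversion the root lies a second above the bass: a second above A in F major is Bb.
The chord tones are A, Bb, D, F, giving Bb major seventh.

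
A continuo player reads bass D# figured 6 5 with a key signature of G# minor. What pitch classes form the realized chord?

D#, F#, A#, B

The written figures 6 5 are shorthand for 6/5/3: the 3 is implied.
A third above D# in this key is F#.
A fifth above D# in this key is A#.
A sixth above D# in this key is B.
Together with the bass D#, this spells B major seventh in first inversion.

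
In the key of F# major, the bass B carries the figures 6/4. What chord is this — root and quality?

The figures 6/4 indicate a triad in second inversion.
In second inversion the root lies a fourth above the bass: a fourth above B in F# major is E#.
The chord tones are B, E#, G#, giving E# diminished.

E# diminished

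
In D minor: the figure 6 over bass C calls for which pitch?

Counting 5 letter steps above C lands on A; in D minor, that letter is A.

A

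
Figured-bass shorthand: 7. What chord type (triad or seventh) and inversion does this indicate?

seventh chord, root position

7 is shorthand for 7/5/3.
Intervals of 7/5/3 above the bass form a seventh chord; the bass is the root, so this is root position.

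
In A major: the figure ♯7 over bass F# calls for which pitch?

Counting 6 letter steps above F# lands on E; in A major, that letter is E.
The #7 figure raises it a semitone, giving E#.

E#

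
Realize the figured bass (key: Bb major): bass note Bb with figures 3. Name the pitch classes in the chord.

Bb, D, F

The written figures 3 are shorthand for 5/3: the 5 is implied.
A third above Bb in this key is D.
A fifth above Bb in this key is F.
Together with the bass Bb, this spells Bb major in root position.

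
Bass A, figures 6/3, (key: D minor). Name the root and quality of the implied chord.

F major

The figures 6/3 indicate a triad in first inversion.
In first inversion the root lies a sixth above the bass: a sixth above A in D minor is F.
The chord tones are A, C, F, giving F major.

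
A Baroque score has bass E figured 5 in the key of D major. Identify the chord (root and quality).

The figures 5 indicate a triad in root position.
In root position the bass is the root, so the root is E.
The chord tones are E, G, B, giving E minor.

E minor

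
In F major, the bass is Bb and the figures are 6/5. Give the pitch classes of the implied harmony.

The written figures 6/5 are shorthand for 6/5/3: the 3 is implied.
A third above Bb in this key is D.
A fifth above Bb in this key is F.
A sixth above Bb in this key is G.
Together with the bass Bb, this spells G minor seventh in first inversion.

Bb, D, F, G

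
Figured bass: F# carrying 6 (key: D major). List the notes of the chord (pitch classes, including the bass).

F#, A, D

The written figures 6 are shorthand for 6/3: the 3 is implied.
A third above F# in this key is A.
A sixth above F# in this key is D.
Together with the bass F#, this spells D major in first inversion.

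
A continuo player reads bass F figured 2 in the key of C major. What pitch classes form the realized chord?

The written figures 2 are shorthand for 6/4/2: the 6/4 are implied.
A second above F in this key is G.
A fourth above F in this key is B.
A sixth above F in this key is D.
Together with the bass F, this spells G dominant seventh in third inversion.

F, G, B, D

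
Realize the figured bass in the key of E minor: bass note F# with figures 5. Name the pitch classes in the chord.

F#, A, C

The written figures 5 are shorthand for 5/3: the 3 is implied.
A third above F# in this key is A.
A fifth above F# in this key is C.
Together with the bass F#, this spells F# diminished in root position.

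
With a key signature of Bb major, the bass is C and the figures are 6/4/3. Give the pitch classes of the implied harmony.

C, Eb, F, A

A third above C in this key is Eb.
A fourth above C in this key is F.
A sixth above C in this key is A.
Together with the bass C, this spells F dominant seventh in second inversion.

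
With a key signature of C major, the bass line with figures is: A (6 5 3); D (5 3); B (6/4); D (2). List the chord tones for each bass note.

A, C, E, F | D, F, A | B, E, G | D, E, G, B

A (6/5/3): A, C, E, F.
D (5/3): D, F, A.
B (6/4): B, E, G.
D (6/4/2): D, E, G, B.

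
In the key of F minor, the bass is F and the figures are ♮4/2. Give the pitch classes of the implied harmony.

F, G, B, Db

The written figures ♮4/2 are shorthand for 6/4/2: the 6 is implied.
A second above F in this key is G.
A fourth above F in this key is Bb, made natural (B) by the ♮ figure.
A sixth above F in this key is Db.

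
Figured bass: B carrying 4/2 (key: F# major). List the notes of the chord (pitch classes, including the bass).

B, C#, E#, G#

The written figures 4/2 are shorthand for 6/4/2: the 6 is implied.
A second above B in this key is C#.
A fourth above B in this key is E#.
A sixth above B in this key is G#.
Together with the bass B, this spells C# dominant seventh in third inversion.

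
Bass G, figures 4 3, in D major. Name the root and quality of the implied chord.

C# half-diminished seventh

The figures 4 3 indicate a seventh chord in second inversion.
In second inversion the root lies a fourth above the bass: a fourth above G in D major is C#.
The chord tones are G, B, C#, E, giving C# half-diminished seventh.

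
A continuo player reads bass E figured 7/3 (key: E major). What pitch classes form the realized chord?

The written figures 7/3 are shorthand for 7/5/3: the 5 is implied.
A third above E in this key is G#.
A fifth above E in this key is B.
A seventh above E in this key is D#.
Together with the bass E, this spells E major seventh in root position.

E, G#, B, D#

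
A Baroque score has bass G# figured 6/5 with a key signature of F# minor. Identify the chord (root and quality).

E dominant seventh

The figures 6/5 indicate a seventh chord in first inversion.
In first inversion the root lies a sixth above the bass: a sixth above G# in F# minor is E.
The chord tones are G#, B, D, E, giving E dominant seventh.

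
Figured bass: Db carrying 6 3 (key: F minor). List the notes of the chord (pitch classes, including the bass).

A third above Db in this key is F.
A sixth above Db in this key is Bb.
Together with the bass Db, this spells Bb minor in first inversion.

Db, F, Bb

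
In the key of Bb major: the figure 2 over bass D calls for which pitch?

Eb

Counting 1 letter step above D lands on E; in Bb major, that letter is Eb.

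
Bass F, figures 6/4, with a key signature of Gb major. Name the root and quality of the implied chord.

The figures 6/4 indicate a triad in second inversion.
In second inversion the root lies a fourth above the bass: a fourth above F in Gb major is Bb.
The chord tones are F, Bb, Db, giving Bb minor.

Bb minor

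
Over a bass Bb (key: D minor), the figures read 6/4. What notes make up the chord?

A fourth above Bb in this key is E.
A sixth above Bb in this key is G.
Together with the bass Bb, this spells E diminished in second inversion.

Bb, E, G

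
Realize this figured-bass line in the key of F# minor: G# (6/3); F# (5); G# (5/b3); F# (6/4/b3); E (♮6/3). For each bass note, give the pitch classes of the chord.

G# (6/3): G#, B, E.
F# (5/3): F#, A, C#.
G# (5/b3): G#, Bb, D.
F# (6/4/b3): F#, Ab, B, D.
E (♮6/3): E, G#, C.

G#, B, E | F#, A, C# | G#, Bb, D | F#, Ab, B, D | E, G#, C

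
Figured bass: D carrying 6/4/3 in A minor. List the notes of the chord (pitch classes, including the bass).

D, F, G, B

A third above D in this key is F.
A fourth above D in this key is G.
A sixth above D in this key is B.
Together with the bass D, this spells G dominant seventh in second inversion.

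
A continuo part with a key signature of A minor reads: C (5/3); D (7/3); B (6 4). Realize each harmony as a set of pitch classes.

C (5/3): C, E, G.
D (7/5/3): D, F, A, C.
B (6/4): B, E, G.

C, E, G | D, F, A, C | B, E, G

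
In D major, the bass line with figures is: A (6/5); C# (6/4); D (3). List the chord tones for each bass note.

A (6/5/3): A, C#, E, F#.
C# (6/4): C#, F#, A.
D (5/3): D, F#, A.

A, C#, E, F# | C#, F#, A | D, F#, A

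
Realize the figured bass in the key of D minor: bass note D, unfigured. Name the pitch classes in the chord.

D, F, A

An unfigured bass implies 5/3.
A third above D in this key is F.
A fifth above D in this key is A.
Together with the bass D, this spells D minor in root position.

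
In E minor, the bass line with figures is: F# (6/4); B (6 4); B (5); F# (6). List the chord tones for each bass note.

F#, B, D | B, E, G | B, D, F# | F#, A, D

F# (6/4): F#, B, D.
B (6/4): B, E, G.
B (5/3): B, D, F#.
F# (6/3): F#, A, D.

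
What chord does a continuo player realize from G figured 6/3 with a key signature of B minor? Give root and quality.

The figures 6/3 indicate a triad in first inversion.
In first inversion the root lies a sixth above the bass: a sixth above G in B minor is E.
The chord tones are G, B, E, giving E minor.

E minor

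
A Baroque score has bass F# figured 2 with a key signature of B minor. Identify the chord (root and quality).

G major seventh

The figures 2 indicate a seventh chord in third inversion.
In third inversion the root lies a second above the bass: a second above F# in B minor is G.
The chord tones are F#, G, B, D, giving G major seventh.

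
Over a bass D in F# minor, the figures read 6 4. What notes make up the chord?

D, G#, B

A fourth above D in this key is G#.
A sixth above D in this key is B.
Together with the bass D, this spells G# diminished in second inversion.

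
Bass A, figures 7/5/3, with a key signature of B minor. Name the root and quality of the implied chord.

The figures 7/5/3 indicate a seventh chord in root position.
In root position the bass is the root, so the root is A.
The chord tones are A, C#, E, G, giving A dominant seventh.

A dominant seventh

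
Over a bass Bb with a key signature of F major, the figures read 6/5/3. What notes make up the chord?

Bb, D, F, G

A third above Bb in this key is D.
A fifth above Bb in this key is F.
A sixth above Bb in this key is G.
Together with the bass Bb, this spells G minor seventh in first inversion.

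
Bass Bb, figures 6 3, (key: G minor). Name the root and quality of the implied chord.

The figures 6 3 indicate a triad in first inversion.
In first inversion the root lies a sixth above the bass: a sixth above Bb in G minor is G.
The chord tones are Bb, D, G, giving G minor.

G minor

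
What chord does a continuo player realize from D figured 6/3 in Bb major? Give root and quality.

Bb major

The figures 6/3 indicate a triad in first inversion.
In first inversion the root lies a sixth above the bass: a sixth above D in Bb major is Bb.
The chord tones are D, F, Bb, giving Bb major.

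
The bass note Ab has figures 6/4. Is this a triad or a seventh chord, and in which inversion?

triad, second inversion

Intervals of 6/4 above the bass form a triad; the bass is the fifth, so this is second inversion.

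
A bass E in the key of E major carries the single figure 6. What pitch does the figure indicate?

Counting 5 letter steps above E lands on C; in E major, that letter is C#.

C#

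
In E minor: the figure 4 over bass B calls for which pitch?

Counting 3 letter steps above B lands on E; in E minor, that letter is E.

E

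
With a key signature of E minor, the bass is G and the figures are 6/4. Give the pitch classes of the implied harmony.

A fourth above G in this key is C.
A sixth above G in this key is E.
Together with the bass G, this spells C major in second inversion.

G, C, E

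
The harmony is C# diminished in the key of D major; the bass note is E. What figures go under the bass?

E is the third of C# diminished, so the chord is in first inversion.
A triad in first inversion is figured 6/3, conventionally abbreviated 6.

6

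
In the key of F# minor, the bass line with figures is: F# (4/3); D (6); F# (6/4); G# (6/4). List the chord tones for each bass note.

F# (6/4/3): F#, A, B, D.
D (6/3): D, F#, B.
F# (6/4): F#, B, D.
G# (6/4): G#, C#, E.

F#, A, B, D | D, F#, B | F#, B, D | G#, C#, E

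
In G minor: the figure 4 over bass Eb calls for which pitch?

A

Counting 3 letter steps above Eb lands on A; in G minor, that letter is A.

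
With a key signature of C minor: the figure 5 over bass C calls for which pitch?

Counting 4 letter steps above C lands on G; in C minor, that letter is G.

G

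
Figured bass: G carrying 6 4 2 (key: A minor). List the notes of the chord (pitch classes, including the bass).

G, A, C, E

A second above G in this key is A.
A fourth above G in this key is C.
A sixth above G in this key is E.
Together with the bass G, this spells A minor seventh in third inversion.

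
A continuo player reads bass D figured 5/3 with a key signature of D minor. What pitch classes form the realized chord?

D, F, A

A third above D in this key is F.
A fifth above D in this key is A.
Together with the bass D, this spells D minor in root position.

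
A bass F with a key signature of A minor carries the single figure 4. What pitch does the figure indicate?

B

Counting 3 letter steps above F lands on B; in A minor, that letter is B.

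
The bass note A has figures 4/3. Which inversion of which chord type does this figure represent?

4/3 is shorthand for 6/4/3.
Intervals of 6/4/3 above the bass form a seventh chord; the bass is the fifth, so this is second inversion.

seventh chord, second inversion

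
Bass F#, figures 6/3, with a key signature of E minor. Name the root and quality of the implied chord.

D major

The figures 6/3 indicate a triad in first inversion.
In first inversion the root lies a sixth above the bass: a sixth above F# in E minor is D.
The chord tones are F#, A, D, giving D major.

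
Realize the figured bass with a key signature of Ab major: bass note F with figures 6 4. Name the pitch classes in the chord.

F, Bb, Db

A fourth above F in this key is Bb.
A sixth above F in this key is Db.
Together with the bass F, this spells Bb minor in second inversion.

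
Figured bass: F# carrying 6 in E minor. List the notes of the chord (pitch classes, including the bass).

The written figures 6 are shorthand for 6/3: the 3 is implied.
A third above F# in this key is A.
A sixth above F# in this key is D.
Together with the bass F#, this spells D major in first inversion.

F#, A, D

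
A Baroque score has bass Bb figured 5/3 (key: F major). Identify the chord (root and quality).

Bb major

The figures 5/3 indicate a triad in root position.
In root position the bass is the root, so the root is Bb.
The chord tones are Bb, D, F, giving Bb major.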